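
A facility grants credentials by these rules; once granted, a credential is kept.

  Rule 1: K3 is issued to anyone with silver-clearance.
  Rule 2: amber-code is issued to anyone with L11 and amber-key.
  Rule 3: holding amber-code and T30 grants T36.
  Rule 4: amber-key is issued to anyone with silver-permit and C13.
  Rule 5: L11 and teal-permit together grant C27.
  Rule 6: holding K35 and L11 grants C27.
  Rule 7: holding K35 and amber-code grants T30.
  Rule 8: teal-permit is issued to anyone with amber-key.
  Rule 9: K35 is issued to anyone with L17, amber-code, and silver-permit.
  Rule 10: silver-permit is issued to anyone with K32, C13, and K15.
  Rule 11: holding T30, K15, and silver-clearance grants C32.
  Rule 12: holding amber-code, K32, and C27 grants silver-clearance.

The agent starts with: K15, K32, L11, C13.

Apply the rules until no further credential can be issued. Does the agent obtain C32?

C32 would need T30, K15, and silver-clearance (Rule 11), but T30 is never granted.

No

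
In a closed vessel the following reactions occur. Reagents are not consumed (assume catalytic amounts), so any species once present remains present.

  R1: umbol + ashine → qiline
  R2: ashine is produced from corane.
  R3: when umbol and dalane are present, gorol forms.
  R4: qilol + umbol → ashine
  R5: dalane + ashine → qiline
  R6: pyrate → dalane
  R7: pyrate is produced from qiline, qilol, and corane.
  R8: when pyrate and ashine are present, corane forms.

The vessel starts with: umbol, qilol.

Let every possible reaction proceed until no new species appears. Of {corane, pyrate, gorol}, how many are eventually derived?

corane would need pyrate and ashine (R8), but pyrate never forms.
pyrate would need qiline, qilol, and corane (R7), but corane never forms.
gorol would need umbol and dalane (R3), but dalane never forms.
None of the 3 are reached.

0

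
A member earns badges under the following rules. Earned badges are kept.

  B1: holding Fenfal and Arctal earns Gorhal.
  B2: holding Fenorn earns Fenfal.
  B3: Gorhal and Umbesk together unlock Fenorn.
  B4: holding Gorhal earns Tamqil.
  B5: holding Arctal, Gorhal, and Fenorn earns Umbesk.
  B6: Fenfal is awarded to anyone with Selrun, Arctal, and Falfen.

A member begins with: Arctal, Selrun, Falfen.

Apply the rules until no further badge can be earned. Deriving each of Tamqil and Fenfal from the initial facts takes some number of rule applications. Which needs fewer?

Fenfal

Fenfal: With Selrun, Arctal, and Falfen, Fenfal is earned (B6). [1 rule application]
Tamqil: With Selrun, Arctal, and Falfen, Fenfal is earned (B6). With Fenfal and Arctal, Gorhal is earned (B1). With Gorhal, Tamqil is earned (B4). [3 rule applications]
Fenfal needs fewer.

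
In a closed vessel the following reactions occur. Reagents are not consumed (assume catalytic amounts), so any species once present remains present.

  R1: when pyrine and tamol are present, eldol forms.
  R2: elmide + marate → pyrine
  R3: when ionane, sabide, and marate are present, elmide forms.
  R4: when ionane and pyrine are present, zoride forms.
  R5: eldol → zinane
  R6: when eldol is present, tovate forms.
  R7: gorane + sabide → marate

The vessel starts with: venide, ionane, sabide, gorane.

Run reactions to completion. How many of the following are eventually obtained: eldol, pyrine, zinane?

gorane and sabide present → marate forms (R7).
ionane, sabide, and marate present → elmide forms (R3).
elmide and marate present → pyrine forms (R2).
eldol would need pyrine and tamol (R1), but tamol never forms.
pyrine: reached.
zinane would need eldol (R5), but eldol never forms.
Reached: pyrine — 1 of the 3.

1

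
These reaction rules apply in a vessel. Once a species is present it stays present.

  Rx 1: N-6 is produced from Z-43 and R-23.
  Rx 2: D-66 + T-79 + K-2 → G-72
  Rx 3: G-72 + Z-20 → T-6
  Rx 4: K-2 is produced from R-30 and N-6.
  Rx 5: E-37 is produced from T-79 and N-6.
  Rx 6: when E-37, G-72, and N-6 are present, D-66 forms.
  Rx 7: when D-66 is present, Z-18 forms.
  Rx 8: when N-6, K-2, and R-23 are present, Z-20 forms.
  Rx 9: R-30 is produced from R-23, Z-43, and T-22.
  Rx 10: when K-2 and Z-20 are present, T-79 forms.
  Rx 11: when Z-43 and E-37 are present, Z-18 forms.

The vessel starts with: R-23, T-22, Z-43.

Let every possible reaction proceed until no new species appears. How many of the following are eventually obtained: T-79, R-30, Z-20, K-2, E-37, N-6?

6

R-23, Z-43, and T-22 present → R-30 forms (Rx 9).
Z-43 and R-23 present → N-6 forms (Rx 1).
R-30 and N-6 present → K-2 forms (Rx 4).
N-6, K-2, and R-23 present → Z-20 forms (Rx 8).
K-2 and Z-20 present → T-79 forms (Rx 10).
T-79 and N-6 present → E-37 forms (Rx 5).
T-79: reached.
R-30: reached.
Z-20: reached.
K-2: reached.
E-37: reached.
N-6: reached.
All 6 are reached.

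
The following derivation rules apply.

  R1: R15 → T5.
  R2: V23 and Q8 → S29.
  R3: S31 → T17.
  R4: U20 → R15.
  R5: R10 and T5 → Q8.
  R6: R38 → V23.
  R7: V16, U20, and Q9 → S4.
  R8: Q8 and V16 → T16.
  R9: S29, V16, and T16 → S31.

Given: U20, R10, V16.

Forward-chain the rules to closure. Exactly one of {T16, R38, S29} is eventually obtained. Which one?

T16

From U20, R4 gives R15.
R15 holds, so T5 follows (R1).
R10 and T5 hold, so Q8 follows (R5).
From Q8 and V16, R8 gives T16.
S29 would need V23 and Q8 (R2), but V23 is never established. No rule produces R38, and it is not given.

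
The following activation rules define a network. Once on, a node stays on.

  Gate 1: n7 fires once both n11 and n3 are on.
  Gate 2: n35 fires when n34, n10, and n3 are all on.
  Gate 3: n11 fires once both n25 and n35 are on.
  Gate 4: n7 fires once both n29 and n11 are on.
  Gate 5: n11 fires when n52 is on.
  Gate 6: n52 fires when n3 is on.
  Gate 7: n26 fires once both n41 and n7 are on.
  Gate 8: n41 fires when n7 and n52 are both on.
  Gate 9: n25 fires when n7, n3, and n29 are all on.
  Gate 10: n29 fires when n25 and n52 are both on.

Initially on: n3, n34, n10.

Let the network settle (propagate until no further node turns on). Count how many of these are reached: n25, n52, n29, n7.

Gate 6: n3 on → n52 on.
n52 is on, so n11 fires (Gate 5).
Gate 1: n11 and n3 on → n7 on.
n25 would need n7, n3, and n29 (Gate 9), but n29 never turns on.
n52: reached.
n29 would need n25 and n52 (Gate 10), but n25 never turns on.
n7: reached.
Reached: n52 and n7 — 2 of the 4.

2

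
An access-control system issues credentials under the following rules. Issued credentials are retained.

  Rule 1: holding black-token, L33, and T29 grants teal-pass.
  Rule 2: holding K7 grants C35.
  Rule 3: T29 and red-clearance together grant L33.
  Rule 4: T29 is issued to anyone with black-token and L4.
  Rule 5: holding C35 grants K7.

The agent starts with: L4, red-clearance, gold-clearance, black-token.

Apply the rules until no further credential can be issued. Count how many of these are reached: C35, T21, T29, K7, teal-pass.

Holding black-token and L4 grants T29 (Rule 4).
Holding T29 and red-clearance grants L33 (Rule 3).
Holding black-token, L33, and T29 grants teal-pass (Rule 1).
C35 would need K7 (Rule 2), but K7 is never granted.
No rule produces T21, and it is not given.
T29: reached.
K7 would need C35 (Rule 5), but C35 is never granted.
teal-pass: reached.
Reached: T29 and teal-pass — 2 of the 5.

2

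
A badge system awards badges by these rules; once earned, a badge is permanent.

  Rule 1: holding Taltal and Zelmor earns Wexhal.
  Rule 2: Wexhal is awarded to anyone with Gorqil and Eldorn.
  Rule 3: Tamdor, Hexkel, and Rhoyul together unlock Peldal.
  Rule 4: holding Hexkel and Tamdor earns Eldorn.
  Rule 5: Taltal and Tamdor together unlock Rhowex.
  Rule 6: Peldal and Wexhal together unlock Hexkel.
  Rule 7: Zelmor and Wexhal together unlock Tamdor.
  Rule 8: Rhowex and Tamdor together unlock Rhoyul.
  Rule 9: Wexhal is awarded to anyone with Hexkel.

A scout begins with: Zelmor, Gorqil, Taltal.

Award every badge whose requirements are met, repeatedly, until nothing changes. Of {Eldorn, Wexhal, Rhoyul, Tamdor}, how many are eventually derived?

3

With Taltal and Zelmor, Wexhal is earned (Rule 1).
With Zelmor and Wexhal, Tamdor is earned (Rule 7).
With Taltal and Tamdor, Rhowex is earned (Rule 5).
With Rhowex and Tamdor, Rhoyul is earned (Rule 8).
Eldorn would need Hexkel and Tamdor (Rule 4), but Hexkel is never earned.
Wexhal: reached.
Rhoyul: reached.
Tamdor: reached.
Reached: Wexhal, Rhoyul, and Tamdor — 3 of the 4.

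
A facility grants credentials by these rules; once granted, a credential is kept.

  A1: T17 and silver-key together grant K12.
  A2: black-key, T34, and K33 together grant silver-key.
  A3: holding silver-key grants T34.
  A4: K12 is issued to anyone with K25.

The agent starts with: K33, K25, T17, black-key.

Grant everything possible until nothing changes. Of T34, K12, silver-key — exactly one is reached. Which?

Holding K25 grants K12 (A4).
silver-key would need black-key, T34, and K33 (A2), but T34 is never granted. T34 would need silver-key (A3), but silver-key is never granted.

K12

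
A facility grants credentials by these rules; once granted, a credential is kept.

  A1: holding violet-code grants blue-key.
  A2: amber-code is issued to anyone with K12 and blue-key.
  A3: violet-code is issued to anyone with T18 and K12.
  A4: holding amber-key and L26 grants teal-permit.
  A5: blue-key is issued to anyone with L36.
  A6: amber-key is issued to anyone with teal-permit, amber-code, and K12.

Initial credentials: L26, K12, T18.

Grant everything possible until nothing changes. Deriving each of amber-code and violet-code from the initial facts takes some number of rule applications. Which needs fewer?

violet-code

violet-code: Holding T18 and K12 grants violet-code (A3). [1 rule application]
amber-code: Holding T18 and K12 grants violet-code (A3). Holding violet-code grants blue-key (A1). Holding K12 and blue-key grants amber-code (A2). [3 rule applications]
violet-code needs fewer.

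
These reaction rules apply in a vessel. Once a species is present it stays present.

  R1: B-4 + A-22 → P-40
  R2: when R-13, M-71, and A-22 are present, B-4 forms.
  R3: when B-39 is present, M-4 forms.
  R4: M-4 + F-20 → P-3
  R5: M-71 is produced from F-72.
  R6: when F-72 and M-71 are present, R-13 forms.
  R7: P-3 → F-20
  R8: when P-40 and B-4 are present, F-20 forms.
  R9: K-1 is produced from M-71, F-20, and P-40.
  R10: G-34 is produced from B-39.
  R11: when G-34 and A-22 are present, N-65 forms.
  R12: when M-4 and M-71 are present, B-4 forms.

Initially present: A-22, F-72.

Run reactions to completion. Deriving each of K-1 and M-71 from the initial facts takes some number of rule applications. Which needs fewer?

M-71: F-72 present → M-71 forms (R5). [1 rule application]
K-1: F-72 present → M-71 forms (R5). F-72 and M-71 present → R-13 forms (R6). R-13, M-71, and A-22 present → B-4 forms (R2). B-4 and A-22 present → P-40 forms (R1). P-40 and B-4 present → F-20 forms (R8). M-71, F-20, and P-40 present → K-1 forms (R9). [6 rule applications]
M-71 needs fewer.

M-71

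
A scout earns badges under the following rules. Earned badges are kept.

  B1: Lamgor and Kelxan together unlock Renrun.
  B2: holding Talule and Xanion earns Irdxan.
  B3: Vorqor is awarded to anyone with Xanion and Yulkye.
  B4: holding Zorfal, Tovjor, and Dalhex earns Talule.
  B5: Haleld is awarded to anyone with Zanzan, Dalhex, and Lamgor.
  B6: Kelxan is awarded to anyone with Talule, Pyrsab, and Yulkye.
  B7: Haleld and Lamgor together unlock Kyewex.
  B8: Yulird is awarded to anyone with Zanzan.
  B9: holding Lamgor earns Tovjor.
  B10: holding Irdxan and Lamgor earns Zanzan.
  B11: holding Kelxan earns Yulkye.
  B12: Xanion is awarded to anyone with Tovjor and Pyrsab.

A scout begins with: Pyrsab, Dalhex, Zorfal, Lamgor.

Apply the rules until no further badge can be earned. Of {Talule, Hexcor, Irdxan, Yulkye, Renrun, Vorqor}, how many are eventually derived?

With Lamgor, Tovjor is earned (B9).
With Tovjor and Pyrsab, Xanion is earned (B12).
With Zorfal, Tovjor, and Dalhex, Talule is earned (B4).
With Talule and Xanion, Irdxan is earned (B2).
Talule: reached.
No rule produces Hexcor, and it is not given.
Irdxan: reached.
Yulkye would need Kelxan (B11), but Kelxan is never earned.
Renrun would need Lamgor and Kelxan (B1), but Kelxan is never earned.
Vorqor would need Xanion and Yulkye (B3), but Yulkye is never earned.
Reached: Talule and Irdxan — 2 of the 6.

2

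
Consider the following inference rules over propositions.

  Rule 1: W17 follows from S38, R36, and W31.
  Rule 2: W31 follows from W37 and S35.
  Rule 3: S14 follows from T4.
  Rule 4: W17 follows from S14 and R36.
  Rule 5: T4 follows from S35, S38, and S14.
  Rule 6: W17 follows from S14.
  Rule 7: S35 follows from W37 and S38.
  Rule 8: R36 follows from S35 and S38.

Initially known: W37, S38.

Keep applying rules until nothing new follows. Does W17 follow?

From W37 and S38, Rule 7 gives S35.
From S35 and S38, Rule 8 gives R36.
W37 and S35 hold, so W31 follows (Rule 2).
S38, R36, and W31 hold, so W17 follows (Rule 1).

Yes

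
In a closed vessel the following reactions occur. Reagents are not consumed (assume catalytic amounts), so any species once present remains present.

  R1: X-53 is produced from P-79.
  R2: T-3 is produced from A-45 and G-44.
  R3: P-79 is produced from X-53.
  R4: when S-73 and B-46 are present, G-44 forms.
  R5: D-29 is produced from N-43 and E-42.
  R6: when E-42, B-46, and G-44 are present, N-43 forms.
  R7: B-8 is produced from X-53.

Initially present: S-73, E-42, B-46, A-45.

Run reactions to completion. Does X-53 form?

No

X-53 would need P-79 (R1), but P-79 never forms.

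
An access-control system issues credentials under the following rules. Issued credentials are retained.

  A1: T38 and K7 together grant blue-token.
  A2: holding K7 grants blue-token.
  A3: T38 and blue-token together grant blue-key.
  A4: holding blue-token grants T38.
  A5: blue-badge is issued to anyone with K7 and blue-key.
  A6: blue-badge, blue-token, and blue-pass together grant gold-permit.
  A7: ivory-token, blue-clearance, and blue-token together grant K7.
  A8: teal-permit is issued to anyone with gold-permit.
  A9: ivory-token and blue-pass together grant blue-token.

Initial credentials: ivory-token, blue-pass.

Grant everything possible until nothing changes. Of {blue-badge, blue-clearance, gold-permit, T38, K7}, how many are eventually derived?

Holding ivory-token and blue-pass grants blue-token (A9).
Holding blue-token grants T38 (A4).
blue-badge would need K7 and blue-key (A5), but K7 is never granted.
No rule produces blue-clearance, and it is not given.
gold-permit would need blue-badge, blue-token, and blue-pass (A6), but blue-badge is never granted.
T38: reached.
K7 would need ivory-token, blue-clearance, and blue-token (A7), but blue-clearance is never granted.
Reached: T38 — 1 of the 5.

1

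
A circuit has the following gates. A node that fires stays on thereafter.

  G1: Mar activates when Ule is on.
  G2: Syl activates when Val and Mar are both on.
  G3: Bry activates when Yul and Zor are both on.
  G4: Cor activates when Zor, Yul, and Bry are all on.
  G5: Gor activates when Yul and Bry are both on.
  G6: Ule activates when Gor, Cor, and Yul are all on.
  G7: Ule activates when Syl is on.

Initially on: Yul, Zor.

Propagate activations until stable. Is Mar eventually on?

G3: Yul and Zor on → Bry on.
Zor, Yul, and Bry are on, so Cor activates (G4).
G5: Yul and Bry on → Gor on.
G6: Gor, Cor, and Yul on → Ule on.
G1: Ule on → Mar on.

Yes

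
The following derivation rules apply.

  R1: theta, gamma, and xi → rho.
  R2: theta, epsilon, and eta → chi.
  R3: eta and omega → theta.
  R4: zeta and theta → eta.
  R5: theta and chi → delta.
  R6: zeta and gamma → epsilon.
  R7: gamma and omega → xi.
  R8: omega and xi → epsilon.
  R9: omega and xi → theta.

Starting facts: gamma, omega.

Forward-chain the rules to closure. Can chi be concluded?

No

chi would need theta, epsilon, and eta (R2), but eta is never established.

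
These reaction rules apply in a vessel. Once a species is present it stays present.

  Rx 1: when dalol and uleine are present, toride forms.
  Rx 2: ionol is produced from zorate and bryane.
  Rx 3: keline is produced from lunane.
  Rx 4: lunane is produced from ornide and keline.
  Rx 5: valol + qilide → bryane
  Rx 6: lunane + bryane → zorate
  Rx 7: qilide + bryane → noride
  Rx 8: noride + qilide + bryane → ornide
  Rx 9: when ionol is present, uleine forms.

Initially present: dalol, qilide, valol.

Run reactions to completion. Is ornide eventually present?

valol and qilide present → bryane forms (Rx 5).
qilide and bryane present → noride forms (Rx 7).
noride, qilide, and bryane present → ornide forms (Rx 8).

Yes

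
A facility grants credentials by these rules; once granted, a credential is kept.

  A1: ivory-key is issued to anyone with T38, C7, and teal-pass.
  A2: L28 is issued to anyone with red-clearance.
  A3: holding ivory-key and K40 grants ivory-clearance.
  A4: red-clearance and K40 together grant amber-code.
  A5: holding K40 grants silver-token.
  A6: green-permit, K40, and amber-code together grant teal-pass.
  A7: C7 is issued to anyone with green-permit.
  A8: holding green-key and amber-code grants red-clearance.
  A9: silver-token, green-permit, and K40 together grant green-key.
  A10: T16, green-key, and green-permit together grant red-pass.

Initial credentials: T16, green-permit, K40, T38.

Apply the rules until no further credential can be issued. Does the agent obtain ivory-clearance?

ivory-clearance would need ivory-key and K40 (A3), but ivory-key is never granted.

No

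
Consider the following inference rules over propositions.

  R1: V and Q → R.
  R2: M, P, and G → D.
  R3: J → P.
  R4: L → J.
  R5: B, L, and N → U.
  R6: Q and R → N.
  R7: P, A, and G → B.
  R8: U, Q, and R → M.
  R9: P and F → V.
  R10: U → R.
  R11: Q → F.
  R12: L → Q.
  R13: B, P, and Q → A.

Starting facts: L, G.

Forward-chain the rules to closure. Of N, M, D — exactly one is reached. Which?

From L, R12 gives Q.
L holds, so J follows (R4).
From Q, R11 gives F.
From J, R3 gives P.
P and F hold, so V follows (R9).
V and Q hold, so R follows (R1).
From Q and R, R6 gives N.
D would need M, P, and G (R2), but M is never established. M would need U, Q, and R (R8), but U is never established.

N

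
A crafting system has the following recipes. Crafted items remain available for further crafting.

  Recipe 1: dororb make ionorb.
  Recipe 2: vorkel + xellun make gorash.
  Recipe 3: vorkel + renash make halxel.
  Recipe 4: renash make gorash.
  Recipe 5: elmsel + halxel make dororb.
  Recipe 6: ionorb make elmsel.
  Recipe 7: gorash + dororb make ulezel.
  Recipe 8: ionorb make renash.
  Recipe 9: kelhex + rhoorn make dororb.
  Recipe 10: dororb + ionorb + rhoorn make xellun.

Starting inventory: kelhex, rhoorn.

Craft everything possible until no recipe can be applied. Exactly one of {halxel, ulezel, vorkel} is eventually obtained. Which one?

ulezel

kelhex + rhoorn → dororb (Recipe 9).
dororb → ionorb (Recipe 1).
Using Recipe 8, ionorb makes renash.
renash → gorash (Recipe 4).
Using Recipe 7, gorash and dororb make ulezel.
No rule produces vorkel, and it is not given. halxel would need vorkel and renash (Recipe 3), but vorkel is never obtained.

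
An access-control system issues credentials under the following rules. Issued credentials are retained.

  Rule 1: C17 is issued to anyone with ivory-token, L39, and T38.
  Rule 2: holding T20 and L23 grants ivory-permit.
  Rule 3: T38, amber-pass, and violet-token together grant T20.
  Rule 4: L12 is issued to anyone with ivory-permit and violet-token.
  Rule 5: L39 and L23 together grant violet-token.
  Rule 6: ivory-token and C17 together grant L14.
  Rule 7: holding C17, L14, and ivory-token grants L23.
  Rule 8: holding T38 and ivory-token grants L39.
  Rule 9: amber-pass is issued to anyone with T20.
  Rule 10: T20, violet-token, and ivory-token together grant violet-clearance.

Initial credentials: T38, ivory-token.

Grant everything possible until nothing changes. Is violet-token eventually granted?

Holding T38 and ivory-token grants L39 (Rule 8).
Holding ivory-token, L39, and T38 grants C17 (Rule 1).
Holding ivory-token and C17 grants L14 (Rule 6).
Holding C17, L14, and ivory-token grants L23 (Rule 7).
Holding L39 and L23 grants violet-token (Rule 5).

Yes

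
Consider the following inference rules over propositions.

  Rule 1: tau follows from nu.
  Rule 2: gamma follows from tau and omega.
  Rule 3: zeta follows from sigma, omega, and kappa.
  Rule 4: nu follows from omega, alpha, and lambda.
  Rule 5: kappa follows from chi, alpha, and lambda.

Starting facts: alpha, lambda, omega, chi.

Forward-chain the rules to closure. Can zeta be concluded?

No

zeta would need sigma, omega, and kappa (Rule 3), but sigma is never established.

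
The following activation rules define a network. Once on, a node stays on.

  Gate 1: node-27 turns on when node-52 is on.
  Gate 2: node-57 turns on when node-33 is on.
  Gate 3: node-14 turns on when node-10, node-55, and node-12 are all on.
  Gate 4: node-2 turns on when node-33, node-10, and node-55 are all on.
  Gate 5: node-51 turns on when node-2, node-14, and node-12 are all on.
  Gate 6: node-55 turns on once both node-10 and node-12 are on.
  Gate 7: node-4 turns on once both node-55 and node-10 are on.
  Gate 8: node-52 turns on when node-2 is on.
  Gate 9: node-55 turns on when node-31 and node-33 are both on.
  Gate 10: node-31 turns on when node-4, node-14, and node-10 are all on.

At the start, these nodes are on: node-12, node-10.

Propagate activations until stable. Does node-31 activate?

Gate 6: node-10 and node-12 on → node-55 on.
Gate 3: node-10, node-55, and node-12 on → node-14 on.
Gate 7: node-55 and node-10 on → node-4 on.
Gate 10: node-4, node-14, and node-10 on → node-31 on.

Yes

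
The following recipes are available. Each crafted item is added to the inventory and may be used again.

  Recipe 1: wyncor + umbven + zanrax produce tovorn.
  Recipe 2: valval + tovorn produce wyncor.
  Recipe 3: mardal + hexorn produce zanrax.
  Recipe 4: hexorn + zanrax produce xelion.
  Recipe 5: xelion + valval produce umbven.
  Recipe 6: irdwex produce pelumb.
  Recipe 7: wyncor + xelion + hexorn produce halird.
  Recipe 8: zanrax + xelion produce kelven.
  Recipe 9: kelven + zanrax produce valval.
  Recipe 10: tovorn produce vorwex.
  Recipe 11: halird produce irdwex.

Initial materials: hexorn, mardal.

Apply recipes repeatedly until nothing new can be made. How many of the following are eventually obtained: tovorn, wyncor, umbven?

1

mardal + hexorn → zanrax (Recipe 3).
hexorn + zanrax → xelion (Recipe 4).
zanrax + xelion → kelven (Recipe 8).
Using Recipe 9, kelven and zanrax make valval.
xelion + valval → umbven (Recipe 5).
tovorn would need wyncor, umbven, and zanrax (Recipe 1), but wyncor is never obtained.
wyncor would need valval and tovorn (Recipe 2), but tovorn is never obtained.
umbven: reached.
Reached: umbven — 1 of the 3.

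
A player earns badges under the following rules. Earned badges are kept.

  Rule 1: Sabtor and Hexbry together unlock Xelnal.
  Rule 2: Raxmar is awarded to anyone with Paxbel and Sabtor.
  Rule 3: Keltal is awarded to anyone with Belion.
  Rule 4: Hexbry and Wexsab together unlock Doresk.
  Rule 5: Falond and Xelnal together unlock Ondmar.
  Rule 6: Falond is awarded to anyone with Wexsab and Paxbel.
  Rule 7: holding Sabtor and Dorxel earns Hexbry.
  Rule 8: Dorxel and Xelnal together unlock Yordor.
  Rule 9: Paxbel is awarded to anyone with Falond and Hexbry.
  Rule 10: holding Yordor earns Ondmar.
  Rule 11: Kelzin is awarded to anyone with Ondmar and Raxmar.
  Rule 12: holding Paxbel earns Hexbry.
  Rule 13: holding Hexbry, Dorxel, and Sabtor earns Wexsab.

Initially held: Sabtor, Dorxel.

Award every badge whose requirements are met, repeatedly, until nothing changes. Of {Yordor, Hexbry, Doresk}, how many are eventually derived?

3

With Sabtor and Dorxel, Hexbry is earned (Rule 7).
With Hexbry, Dorxel, and Sabtor, Wexsab is earned (Rule 13).
With Sabtor and Hexbry, Xelnal is earned (Rule 1).
With Dorxel and Xelnal, Yordor is earned (Rule 8).
With Hexbry and Wexsab, Doresk is earned (Rule 4).
Yordor: reached.
Hexbry: reached.
Doresk: reached.
All 3 are reached.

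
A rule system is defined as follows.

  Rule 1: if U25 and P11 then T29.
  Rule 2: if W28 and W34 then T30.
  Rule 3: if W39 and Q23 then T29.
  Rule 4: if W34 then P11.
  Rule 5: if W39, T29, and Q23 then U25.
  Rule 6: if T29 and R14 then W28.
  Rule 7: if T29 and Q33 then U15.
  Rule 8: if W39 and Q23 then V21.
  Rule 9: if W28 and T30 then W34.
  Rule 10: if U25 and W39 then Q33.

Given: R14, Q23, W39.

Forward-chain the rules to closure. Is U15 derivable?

Yes

From W39 and Q23, Rule 3 gives T29.
W39, T29, and Q23 hold, so U25 follows (Rule 5).
From U25 and W39, Rule 10 gives Q33.
From T29 and Q33, Rule 7 gives U15.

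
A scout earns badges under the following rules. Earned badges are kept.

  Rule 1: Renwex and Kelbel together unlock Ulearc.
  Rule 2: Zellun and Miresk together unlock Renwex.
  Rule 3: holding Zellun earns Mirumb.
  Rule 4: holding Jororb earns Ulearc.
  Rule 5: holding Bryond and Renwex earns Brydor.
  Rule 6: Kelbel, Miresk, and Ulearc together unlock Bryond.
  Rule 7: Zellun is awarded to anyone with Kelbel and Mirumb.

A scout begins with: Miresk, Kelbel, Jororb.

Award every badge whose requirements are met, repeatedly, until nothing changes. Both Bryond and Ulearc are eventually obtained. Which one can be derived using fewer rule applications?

Ulearc: With Jororb, Ulearc is earned (Rule 4). [1 rule application]
Bryond: With Jororb, Ulearc is earned (Rule 4). With Kelbel, Miresk, and Ulearc, Bryond is earned (Rule 6). [2 rule applications]
Ulearc needs fewer.

Ulearc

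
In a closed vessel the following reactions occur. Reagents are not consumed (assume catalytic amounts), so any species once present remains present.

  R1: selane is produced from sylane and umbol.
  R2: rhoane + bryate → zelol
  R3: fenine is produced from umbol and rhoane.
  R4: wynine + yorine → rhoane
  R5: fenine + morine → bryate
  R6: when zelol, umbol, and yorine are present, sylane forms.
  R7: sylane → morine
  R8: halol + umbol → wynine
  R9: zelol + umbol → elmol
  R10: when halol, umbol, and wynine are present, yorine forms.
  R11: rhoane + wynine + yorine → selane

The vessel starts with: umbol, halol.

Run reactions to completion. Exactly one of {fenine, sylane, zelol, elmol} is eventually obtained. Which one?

halol and umbol present → wynine forms (R8).
halol, umbol, and wynine present → yorine forms (R10).
wynine and yorine present → rhoane forms (R4).
umbol and rhoane present → fenine forms (R3).
zelol would need rhoane and bryate (R2), but bryate never forms. sylane would need zelol, umbol, and yorine (R6), but zelol never forms. elmol would need zelol and umbol (R9), but zelol never forms.

fenine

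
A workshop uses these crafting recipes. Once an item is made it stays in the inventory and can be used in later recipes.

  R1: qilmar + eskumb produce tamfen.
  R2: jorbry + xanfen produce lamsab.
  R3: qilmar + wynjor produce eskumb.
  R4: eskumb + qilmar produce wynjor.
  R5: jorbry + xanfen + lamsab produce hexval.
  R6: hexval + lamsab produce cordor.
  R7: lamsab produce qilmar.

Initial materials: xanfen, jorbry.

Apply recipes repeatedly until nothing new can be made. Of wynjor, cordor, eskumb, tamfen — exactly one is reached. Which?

Using R2, jorbry and xanfen make lamsab.
jorbry + xanfen + lamsab → hexval (R5).
hexval + lamsab → cordor (R6).
wynjor would need eskumb and qilmar (R4), but eskumb is never obtained. eskumb would need qilmar and wynjor (R3), but wynjor is never obtained. tamfen would need qilmar and eskumb (R1), but eskumb is never obtained.

cordor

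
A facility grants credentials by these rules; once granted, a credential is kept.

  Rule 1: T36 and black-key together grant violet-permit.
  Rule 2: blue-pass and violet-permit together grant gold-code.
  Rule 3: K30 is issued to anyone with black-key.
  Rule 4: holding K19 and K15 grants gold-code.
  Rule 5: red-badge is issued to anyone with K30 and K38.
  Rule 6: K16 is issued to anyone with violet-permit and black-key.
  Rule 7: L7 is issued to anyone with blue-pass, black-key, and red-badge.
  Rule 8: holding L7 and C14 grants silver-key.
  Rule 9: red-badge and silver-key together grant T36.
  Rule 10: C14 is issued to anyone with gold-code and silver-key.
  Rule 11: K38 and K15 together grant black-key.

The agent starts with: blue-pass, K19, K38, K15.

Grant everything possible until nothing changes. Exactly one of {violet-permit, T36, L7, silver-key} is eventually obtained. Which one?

L7

Holding K38 and K15 grants black-key (Rule 11).
Holding black-key grants K30 (Rule 3).
Holding K30 and K38 grants red-badge (Rule 5).
Holding blue-pass, black-key, and red-badge grants L7 (Rule 7).
T36 would need red-badge and silver-key (Rule 9), but silver-key is never granted. silver-key would need L7 and C14 (Rule 8), but C14 is never granted. violet-permit would need T36 and black-key (Rule 1), but T36 is never granted.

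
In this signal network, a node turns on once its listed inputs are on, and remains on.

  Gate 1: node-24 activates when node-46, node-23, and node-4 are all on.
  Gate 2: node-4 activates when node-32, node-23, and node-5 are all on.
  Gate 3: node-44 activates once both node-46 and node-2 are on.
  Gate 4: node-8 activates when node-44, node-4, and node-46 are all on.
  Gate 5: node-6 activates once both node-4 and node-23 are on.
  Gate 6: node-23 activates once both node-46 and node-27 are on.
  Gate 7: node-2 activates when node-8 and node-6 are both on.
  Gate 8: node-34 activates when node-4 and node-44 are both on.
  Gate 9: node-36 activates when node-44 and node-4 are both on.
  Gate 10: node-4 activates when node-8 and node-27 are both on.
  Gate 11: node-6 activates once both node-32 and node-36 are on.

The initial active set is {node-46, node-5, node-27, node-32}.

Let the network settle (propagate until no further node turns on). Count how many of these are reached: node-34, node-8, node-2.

node-34 would need node-4 and node-44 (Gate 8), but node-44 never turns on.
node-8 would need node-44, node-4, and node-46 (Gate 4), but node-44 never turns on.
node-2 would need node-8 and node-6 (Gate 7), but node-8 never turns on.
None of the 3 are reached.

0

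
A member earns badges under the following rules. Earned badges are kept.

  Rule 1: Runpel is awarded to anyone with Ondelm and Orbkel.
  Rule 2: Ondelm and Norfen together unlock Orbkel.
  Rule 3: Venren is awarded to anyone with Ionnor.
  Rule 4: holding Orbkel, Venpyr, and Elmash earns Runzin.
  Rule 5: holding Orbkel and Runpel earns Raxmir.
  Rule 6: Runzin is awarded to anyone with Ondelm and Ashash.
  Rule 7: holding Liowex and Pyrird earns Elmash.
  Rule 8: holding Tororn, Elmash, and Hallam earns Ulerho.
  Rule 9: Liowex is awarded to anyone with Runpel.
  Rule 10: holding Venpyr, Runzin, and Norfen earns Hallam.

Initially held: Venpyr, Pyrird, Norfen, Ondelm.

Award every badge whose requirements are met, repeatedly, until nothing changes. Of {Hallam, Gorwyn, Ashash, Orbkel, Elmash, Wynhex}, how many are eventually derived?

3

With Ondelm and Norfen, Orbkel is earned (Rule 2).
With Ondelm and Orbkel, Runpel is earned (Rule 1).
With Runpel, Liowex is earned (Rule 9).
With Liowex and Pyrird, Elmash is earned (Rule 7).
With Orbkel, Venpyr, and Elmash, Runzin is earned (Rule 4).
With Venpyr, Runzin, and Norfen, Hallam is earned (Rule 10).
Hallam: reached.
No rule produces Gorwyn, and it is not given.
No rule produces Ashash, and it is not given.
Orbkel: reached.
Elmash: reached.
No rule produces Wynhex, and it is not given.
Reached: Hallam, Orbkel, and Elmash — 3 of the 6.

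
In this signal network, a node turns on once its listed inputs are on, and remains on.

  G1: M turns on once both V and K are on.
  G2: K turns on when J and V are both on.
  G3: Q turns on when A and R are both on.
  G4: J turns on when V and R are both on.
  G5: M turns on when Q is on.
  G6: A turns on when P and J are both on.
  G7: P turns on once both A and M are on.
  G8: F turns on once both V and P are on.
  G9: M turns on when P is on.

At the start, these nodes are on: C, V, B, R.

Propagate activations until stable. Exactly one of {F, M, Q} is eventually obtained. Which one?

M

V and R are on, so J turns on (G4).
G2: J and V on → K on.
G1: V and K on → M on.
Q would need A and R (G3), but A never turns on. F would need V and P (G8), but P never turns on.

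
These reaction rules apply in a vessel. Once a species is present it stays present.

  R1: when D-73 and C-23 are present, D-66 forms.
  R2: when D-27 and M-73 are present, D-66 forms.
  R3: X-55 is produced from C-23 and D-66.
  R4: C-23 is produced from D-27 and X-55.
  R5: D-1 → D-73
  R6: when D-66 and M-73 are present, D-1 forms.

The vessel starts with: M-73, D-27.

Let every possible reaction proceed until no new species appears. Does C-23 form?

C-23 would need D-27 and X-55 (R4), but X-55 never forms.

No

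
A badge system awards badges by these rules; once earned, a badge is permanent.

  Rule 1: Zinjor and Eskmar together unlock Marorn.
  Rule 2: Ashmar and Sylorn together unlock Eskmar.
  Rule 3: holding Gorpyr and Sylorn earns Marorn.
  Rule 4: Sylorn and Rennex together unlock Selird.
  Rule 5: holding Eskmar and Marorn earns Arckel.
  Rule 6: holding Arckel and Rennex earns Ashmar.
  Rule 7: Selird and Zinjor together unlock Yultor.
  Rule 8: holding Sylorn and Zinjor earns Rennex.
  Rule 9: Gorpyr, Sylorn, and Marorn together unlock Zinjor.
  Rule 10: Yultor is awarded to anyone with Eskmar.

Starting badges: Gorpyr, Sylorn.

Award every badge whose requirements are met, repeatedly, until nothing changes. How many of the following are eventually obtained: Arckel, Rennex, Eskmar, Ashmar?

1

With Gorpyr and Sylorn, Marorn is earned (Rule 3).
With Gorpyr, Sylorn, and Marorn, Zinjor is earned (Rule 9).
With Sylorn and Zinjor, Rennex is earned (Rule 8).
Arckel would need Eskmar and Marorn (Rule 5), but Eskmar is never earned.
Rennex: reached.
Eskmar would need Ashmar and Sylorn (Rule 2), but Ashmar is never earned.
Ashmar would need Arckel and Rennex (Rule 6), but Arckel is never earned.
Reached: Rennex — 1 of the 4.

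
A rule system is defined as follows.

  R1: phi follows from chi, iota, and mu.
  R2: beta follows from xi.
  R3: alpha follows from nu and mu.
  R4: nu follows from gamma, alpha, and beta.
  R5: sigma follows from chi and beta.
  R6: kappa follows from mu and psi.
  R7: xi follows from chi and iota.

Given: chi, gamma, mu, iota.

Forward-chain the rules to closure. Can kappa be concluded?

kappa would need mu and psi (R6), but psi is never established.

No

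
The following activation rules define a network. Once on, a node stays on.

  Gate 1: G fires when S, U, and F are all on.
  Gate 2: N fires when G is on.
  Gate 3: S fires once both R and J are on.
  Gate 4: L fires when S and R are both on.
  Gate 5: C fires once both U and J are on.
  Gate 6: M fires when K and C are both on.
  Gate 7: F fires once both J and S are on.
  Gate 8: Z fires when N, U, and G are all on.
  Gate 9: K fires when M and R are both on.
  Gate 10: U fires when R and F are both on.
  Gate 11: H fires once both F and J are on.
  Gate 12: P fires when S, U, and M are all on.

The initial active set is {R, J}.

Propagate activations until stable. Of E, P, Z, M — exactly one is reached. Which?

Z

Gate 3: R and J on → S on.
J and S are on, so F fires (Gate 7).
Gate 10: R and F on → U on.
Gate 1: S, U, and F on → G on.
G is on, so N fires (Gate 2).
N, U, and G are on, so Z fires (Gate 8).
M would need K and C (Gate 6), but K never turns on. P would need S, U, and M (Gate 12), but M never turns on. No rule produces E, and it is not given.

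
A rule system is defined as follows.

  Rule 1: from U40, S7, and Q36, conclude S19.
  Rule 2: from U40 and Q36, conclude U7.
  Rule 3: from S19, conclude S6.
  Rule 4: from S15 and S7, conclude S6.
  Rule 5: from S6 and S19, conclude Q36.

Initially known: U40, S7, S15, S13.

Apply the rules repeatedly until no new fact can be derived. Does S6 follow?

Yes

From S15 and S7, Rule 4 gives S6.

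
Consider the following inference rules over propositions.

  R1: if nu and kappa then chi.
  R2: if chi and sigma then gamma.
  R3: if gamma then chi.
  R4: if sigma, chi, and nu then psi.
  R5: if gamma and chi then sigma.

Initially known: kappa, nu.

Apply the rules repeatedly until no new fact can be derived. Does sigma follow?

No

sigma would need gamma and chi (R5), but gamma is never established.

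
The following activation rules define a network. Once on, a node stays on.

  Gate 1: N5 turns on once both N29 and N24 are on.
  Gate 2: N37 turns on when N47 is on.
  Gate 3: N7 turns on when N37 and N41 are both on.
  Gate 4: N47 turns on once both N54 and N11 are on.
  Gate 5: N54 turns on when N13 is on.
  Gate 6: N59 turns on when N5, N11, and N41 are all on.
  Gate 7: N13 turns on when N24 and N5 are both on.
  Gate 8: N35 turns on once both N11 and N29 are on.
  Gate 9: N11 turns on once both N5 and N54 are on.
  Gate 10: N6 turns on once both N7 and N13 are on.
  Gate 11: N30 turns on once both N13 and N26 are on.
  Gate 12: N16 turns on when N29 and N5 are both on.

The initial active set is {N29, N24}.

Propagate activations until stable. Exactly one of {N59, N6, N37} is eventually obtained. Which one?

N37

N29 and N24 are on, so N5 turns on (Gate 1).
N24 and N5 are on, so N13 turns on (Gate 7).
N13 is on, so N54 turns on (Gate 5).
N5 and N54 are on, so N11 turns on (Gate 9).
Gate 4: N54 and N11 on → N47 on.
N47 is on, so N37 turns on (Gate 2).
N6 would need N7 and N13 (Gate 10), but N7 never turns on. N59 would need N5, N11, and N41 (Gate 6), but N41 never turns on.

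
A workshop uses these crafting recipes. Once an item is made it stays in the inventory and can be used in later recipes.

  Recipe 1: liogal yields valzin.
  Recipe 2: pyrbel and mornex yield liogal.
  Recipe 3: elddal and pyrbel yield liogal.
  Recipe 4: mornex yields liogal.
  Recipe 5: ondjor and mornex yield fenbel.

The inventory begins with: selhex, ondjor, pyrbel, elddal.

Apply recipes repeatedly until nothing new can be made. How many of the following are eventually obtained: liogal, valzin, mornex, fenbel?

elddal and pyrbel → liogal (Recipe 3).
Using Recipe 1, liogal makes valzin.
liogal: reached.
valzin: reached.
No rule produces mornex, and it is not given.
fenbel would need ondjor and mornex (Recipe 5), but mornex is never obtained.
Reached: liogal and valzin — 2 of the 4.

2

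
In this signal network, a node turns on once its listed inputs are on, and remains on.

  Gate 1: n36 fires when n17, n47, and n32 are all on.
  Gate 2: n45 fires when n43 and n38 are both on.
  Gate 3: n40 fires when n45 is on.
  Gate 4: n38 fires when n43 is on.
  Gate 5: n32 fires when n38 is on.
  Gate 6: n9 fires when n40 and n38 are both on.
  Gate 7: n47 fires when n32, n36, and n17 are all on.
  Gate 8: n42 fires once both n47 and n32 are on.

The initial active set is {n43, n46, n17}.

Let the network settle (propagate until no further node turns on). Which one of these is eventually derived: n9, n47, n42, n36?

n43 is on, so n38 fires (Gate 4).
Gate 2: n43 and n38 on → n45 on.
Gate 3: n45 on → n40 on.
n40 and n38 are on, so n9 fires (Gate 6).
n42 would need n47 and n32 (Gate 8), but n47 never turns on. n47 would need n32, n36, and n17 (Gate 7), but n36 never turns on. n36 would need n17, n47, and n32 (Gate 1), but n47 never turns on.

n9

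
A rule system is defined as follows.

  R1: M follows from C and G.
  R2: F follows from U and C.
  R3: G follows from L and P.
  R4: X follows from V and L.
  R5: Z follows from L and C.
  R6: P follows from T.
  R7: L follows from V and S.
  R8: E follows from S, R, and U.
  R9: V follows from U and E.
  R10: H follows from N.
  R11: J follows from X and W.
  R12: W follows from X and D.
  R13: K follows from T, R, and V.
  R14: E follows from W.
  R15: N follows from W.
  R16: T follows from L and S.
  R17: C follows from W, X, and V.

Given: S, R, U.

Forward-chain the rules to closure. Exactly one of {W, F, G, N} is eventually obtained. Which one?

S, R, and U hold, so E follows (R8).
U and E hold, so V follows (R9).
From V and S, R7 gives L.
From L and S, R16 gives T.
From T, R6 gives P.
From L and P, R3 gives G.
N would need W (R15), but W is never established. F would need U and C (R2), but C is never established. W would need X and D (R12), but D is never established.

G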